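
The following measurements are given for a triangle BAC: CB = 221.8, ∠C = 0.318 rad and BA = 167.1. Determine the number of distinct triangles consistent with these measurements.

2

CB·sin C = 221.8·sin(0.318 rad) ≈ 69.35.
Since CB sin C < BA < CB (69.35 < 167.1 < 221.8), two triangles exist.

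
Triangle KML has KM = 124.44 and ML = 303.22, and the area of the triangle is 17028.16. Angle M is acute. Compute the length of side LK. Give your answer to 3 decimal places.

From area = ½·KM·ML·sin M, we get sin M = 2·area/(KM·ML) ≈ 0.90257.
Taking the acute solution, ∠M ≈ 64.50°.
Law of cosines then gives LK ≈ 273.74.

273.745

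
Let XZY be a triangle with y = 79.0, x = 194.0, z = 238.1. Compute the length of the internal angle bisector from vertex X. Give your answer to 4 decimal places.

By the law of cosines, cos X = (z² + y² − x²) / (2·z·y) ≈ 0.67243, so ∠X ≈ 47.75°.
The bisector from X has length 2·z·y·cos(∠X/2)/(z+y) ≈ 108.49.

108.4873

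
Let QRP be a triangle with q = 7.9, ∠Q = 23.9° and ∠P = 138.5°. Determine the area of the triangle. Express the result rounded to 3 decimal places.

area ≈ 15.432

The third angle is ∠R = 180° − ∠P − ∠Q = 17.60°.
Law of sines: r = q·sin R/sin Q ≈ 5.896.
Law of sines: p = q·sin P/sin Q ≈ 12.921.
Area = ½·q·r·sin P ≈ 15.432.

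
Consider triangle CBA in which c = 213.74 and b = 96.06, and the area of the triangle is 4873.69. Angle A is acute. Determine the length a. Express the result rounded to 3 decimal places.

From area = ½·c·b·sin A, we get sin A = 2·area/(c·b) ≈ 0.47474.
Taking the acute solution, ∠A ≈ 28.34°.
Law of cosines then gives a ≈ 137.01.

137.008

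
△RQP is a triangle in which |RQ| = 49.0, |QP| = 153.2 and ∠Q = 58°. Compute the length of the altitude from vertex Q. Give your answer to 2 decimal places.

h_Q ≈ 47.56

By the law of cosines, |PR|² = |RQ|² + |QP|² − 2·|RQ|·|QP|·cos Q = 17915, so |PR| ≈ 133.85.
Area = ½·|RQ|·|QP|·sin Q ≈ 3183.1.
The altitude from Q has length 2·area/|PR| ≈ 47.562.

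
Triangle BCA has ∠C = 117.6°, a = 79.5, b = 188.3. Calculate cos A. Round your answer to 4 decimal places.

By the law of cosines, c² = a² + b² − 2·a·b·cos C = 55648, so c ≈ 235.9.
Law of cosines again: cos A = (b² + c² − a²)/(2·b·c) ≈ 0.95436, so ∠A ≈ 17.38°.

cos A ≈ 0.9544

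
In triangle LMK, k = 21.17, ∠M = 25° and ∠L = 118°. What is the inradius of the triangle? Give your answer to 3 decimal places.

r ≈ 4.142

The third angle is ∠K = 180° − ∠L − ∠M = 37.00°.
Law of sines: l = k·sin L/sin K ≈ 31.059.
Law of sines: m = k·sin M/sin K ≈ 14.866.
Area = ½·k·l·sin M ≈ 138.94.
Semiperimeter s = (31.059+14.866+21.17)/2 = 33.548.
Inradius = area/s = 138.94/33.548 ≈ 4.1416.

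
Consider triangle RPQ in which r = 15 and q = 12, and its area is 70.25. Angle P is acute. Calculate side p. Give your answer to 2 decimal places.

12.00

From area = ½·q·r·sin P, we get sin P = 2·area/(q·r) ≈ 0.78056.
Taking the acute solution, ∠P ≈ 51.31°.
Law of cosines then gives p ≈ 11.999.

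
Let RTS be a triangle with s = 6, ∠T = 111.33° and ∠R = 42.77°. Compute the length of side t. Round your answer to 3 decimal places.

12.795

The third angle is ∠S = 180° − ∠R − ∠T = 25.90°.
Law of sines: t = s·sin T/sin S ≈ 12.795.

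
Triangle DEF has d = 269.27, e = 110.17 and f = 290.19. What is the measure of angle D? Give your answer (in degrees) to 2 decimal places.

∠D ≈ 68.11°

By the law of cosines, cos D = (e² + f² − d²) / (2·e·f) ≈ 0.37287, so ∠D ≈ 68.11°.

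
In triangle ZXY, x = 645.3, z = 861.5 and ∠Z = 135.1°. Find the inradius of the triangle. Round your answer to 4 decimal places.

Law of sines: sin X = x·sin Z/z ≈ 0.52873.
Since z ≥ x, only the acute value applies: ∠X ≈ 31.92°.
Then ∠Y = 180° − ∠Z − ∠X ≈ 12.98°.
Law of sines gives y = z·sin Y/sin Z ≈ 274.14.
Area = ½·z·x·sin Y ≈ 62436.
Semiperimeter s = (861.5+645.3+274.14)/2 = 890.47.
Inradius = area/s = 62436/890.47 ≈ 70.115.

r ≈ 70.1154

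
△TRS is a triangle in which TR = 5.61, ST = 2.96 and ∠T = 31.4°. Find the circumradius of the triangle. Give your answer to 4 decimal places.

3.3086

By the law of cosines, RS² = ST² + TR² − 2·ST·TR·cos T = 11.886, so RS ≈ 3.4476.
Area = ½·ST·TR·sin T ≈ 4.3258.
Circumradius = RS/(2 sin T) ≈ 3.3086.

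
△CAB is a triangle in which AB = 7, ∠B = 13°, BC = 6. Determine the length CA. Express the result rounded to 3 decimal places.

1.776

By the law of cosines, CA² = AB² + BC² − 2·AB·BC·cos B = 3.1529, so CA ≈ 1.7756.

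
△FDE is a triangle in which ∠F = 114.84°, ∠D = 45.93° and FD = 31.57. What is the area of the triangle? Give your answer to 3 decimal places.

area ≈ 986.523

The third angle is ∠E = 180° − ∠F − ∠D = 19.23°.
Law of sines: DE = FD·sin F/sin E ≈ 86.984.
Law of sines: EF = FD·sin D/sin E ≈ 68.869.
Area = ½·FD·DE·sin D ≈ 986.52.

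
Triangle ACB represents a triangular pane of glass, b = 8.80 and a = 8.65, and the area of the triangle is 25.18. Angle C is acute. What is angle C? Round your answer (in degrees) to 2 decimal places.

41.42

From area = ½·b·a·sin C, we get sin C = 2·area/(b·a) ≈ 0.66159.
Taking the acute solution, ∠C ≈ 41.42°.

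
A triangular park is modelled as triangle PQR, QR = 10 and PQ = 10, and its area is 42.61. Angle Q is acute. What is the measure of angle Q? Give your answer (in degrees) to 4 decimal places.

From area = ½·PQ·QR·sin Q, we get sin Q = 2·area/(PQ·QR) ≈ 0.85220.
Taking the acute solution, ∠Q ≈ 58.45°.

58.4518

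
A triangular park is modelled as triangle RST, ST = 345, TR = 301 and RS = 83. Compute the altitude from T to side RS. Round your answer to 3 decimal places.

h_T ≈ 271.609

Semiperimeter s = (345 + 301 + 83)/2 = 364.5.
Heron's formula: area = √(364.5·19.5·63.5·281.5) ≈ 11272.
The altitude from T has length 2·area/RS ≈ 271.61.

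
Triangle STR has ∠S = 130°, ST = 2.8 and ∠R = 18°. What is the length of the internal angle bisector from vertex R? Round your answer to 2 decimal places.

t_R ≈ 5.61

The third angle is ∠T = 180° − ∠R − ∠S = 32.00°.
Law of sines: TR = ST·sin S/sin R ≈ 6.9411.
Law of sines: RS = ST·sin T/sin R ≈ 4.8016.
The bisector from R has length 2·TR·RS·cos(∠R/2)/(TR+RS) ≈ 5.6066.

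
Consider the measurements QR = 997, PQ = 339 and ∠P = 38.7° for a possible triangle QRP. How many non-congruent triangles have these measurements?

PQ·sin P = 339·sin(38.7°) ≈ 212.
Since QR ≥ PQ, exactly one triangle exists.

1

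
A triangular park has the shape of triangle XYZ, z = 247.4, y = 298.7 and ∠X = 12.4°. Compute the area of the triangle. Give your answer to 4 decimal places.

Area = ½·y·z·sin X ≈ 7934.3.

area ≈ 7934.2964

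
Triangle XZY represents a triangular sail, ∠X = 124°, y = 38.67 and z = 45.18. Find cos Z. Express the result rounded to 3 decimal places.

By the law of cosines, x² = z² + y² − 2·z·y·cos X = 5490.5, so x ≈ 74.098.
Law of cosines again: cos Z = (y² + x² − z²)/(2·y·x) ≈ 0.86283, so ∠Z ≈ 30.36°.

0.863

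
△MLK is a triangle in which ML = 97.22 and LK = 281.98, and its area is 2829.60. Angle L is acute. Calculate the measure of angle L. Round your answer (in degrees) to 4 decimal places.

From area = ½·ML·LK·sin L, we get sin L = 2·area/(ML·LK) ≈ 0.20643.
Taking the acute solution, ∠L ≈ 11.91°.

11.9135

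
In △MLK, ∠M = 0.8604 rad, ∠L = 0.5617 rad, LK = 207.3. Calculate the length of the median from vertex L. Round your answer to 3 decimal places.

m_L ≈ 229.672

The third angle is ∠K = π − ∠M − ∠L = 1.7195 rad.
Law of sines: KM = LK·sin L/sin M ≈ 145.64.
Law of sines: ML = LK·sin K/sin M ≈ 270.43.
Median from L: ½√(2·ML² + 2·LK² − KM²) ≈ 229.67.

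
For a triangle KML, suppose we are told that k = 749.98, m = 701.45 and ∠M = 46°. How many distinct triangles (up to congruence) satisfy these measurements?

2

k·sin M = 749.98·sin(46°) ≈ 539.5.
Since k sin M < m < k (539.5 < 701.45 < 749.98), two triangles exist.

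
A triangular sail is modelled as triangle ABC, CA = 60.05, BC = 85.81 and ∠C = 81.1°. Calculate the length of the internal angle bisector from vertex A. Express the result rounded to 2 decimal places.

By the law of cosines, AB² = BC² + CA² − 2·BC·CA·cos C = 9374.9, so AB ≈ 96.824.
Law of cosines again: cos A = (CA² + AB² − BC²)/(2·CA·AB) ≈ 0.48308, so ∠A ≈ 61.11°.
The bisector from A has length 2·CA·AB·cos(∠A/2)/(CA+AB) ≈ 63.833.

63.83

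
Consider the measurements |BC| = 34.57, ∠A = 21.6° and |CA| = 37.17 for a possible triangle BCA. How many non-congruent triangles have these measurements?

|CA|·sin A = 37.17·sin(21.6°) ≈ 13.68.
Since |CA| sin A < |BC| < |CA| (13.68 < 34.57 < 37.17), two triangles exist.

2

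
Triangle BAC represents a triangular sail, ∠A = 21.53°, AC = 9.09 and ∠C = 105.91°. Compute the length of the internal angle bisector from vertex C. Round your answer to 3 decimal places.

The third angle is ∠B = 180° − ∠A − ∠C = 52.56°.
Law of sines: CB = AC·sin A/sin B ≈ 4.2015.
Law of sines: BA = AC·sin C/sin B ≈ 11.01.
The bisector from C has length 2·AC·CB·cos(∠C/2)/(AC+CB) ≈ 3.4621.

t_C ≈ 3.462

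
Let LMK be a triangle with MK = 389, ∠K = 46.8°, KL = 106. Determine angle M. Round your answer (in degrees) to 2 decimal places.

By the law of cosines, LM² = MK² + KL² − 2·MK·KL·cos K = 1.061e+05, so LM ≈ 325.74.
Law of cosines again: cos M = (LM² + MK² − KL²)/(2·LM·MK) ≈ 0.97146, so ∠M ≈ 13.72°.

13.72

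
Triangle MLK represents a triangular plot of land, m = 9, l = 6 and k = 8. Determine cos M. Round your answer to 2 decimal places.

By the law of cosines, cos M = (l² + k² − m²) / (2·l·k) ≈ 0.19792, so ∠M ≈ 78.58°.

cos M ≈ 0.20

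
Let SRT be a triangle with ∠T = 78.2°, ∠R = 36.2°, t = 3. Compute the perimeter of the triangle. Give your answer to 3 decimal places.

The third angle is ∠S = 180° − ∠R − ∠T = 65.60°.
Law of sines: s = t·sin S/sin T ≈ 2.791.
Law of sines: r = t·sin R/sin T ≈ 1.8101.
Semiperimeter p = (2.791+1.8101+3)/2 = 3.8006.
Perimeter = 2.791 + 1.8101 + 3 = 7.6011.

7.601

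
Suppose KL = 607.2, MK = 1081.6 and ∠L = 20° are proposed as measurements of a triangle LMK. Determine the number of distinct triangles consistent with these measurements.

KL·sin L = 607.2·sin(20°) ≈ 207.7.
Since MK ≥ KL, exactly one triangle exists.

1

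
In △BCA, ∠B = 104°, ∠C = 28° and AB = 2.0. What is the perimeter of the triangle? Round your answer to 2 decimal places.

perimeter ≈ 9.30

The third angle is ∠A = 180° − ∠B − ∠C = 48.00°.
Law of sines: CA = AB·sin B/sin C ≈ 4.1336.
Law of sines: BC = AB·sin A/sin C ≈ 3.1659.
Semiperimeter s = (4.1336+2+3.1659)/2 = 4.6497.
Perimeter = 4.1336 + 2 + 3.1659 = 9.2994.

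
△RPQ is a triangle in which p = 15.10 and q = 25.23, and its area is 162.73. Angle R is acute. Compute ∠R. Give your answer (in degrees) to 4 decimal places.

∠R ≈ 58.6810°

From area = ½·p·q·sin R, we get sin R = 2·area/(p·q) ≈ 0.85429.
Taking the acute solution, ∠R ≈ 58.68°.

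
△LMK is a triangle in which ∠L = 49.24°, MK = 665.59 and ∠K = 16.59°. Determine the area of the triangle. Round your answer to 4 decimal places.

The third angle is ∠M = 180° − ∠K − ∠L = 114.17°.
Law of sines: KL = MK·sin M/sin L ≈ 801.69.
Law of sines: LM = MK·sin K/sin L ≈ 250.89.
Area = ½·MK·KL·sin K ≈ 76177.

area ≈ 76176.5649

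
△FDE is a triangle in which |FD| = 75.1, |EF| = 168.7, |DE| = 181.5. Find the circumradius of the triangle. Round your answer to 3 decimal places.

By the law of cosines, cos F = (|EF|² + |FD|² − |DE|²) / (2·|EF|·|FD|) ≈ 0.04568, so ∠F ≈ 87.38°.
Circumradius = |DE|/(2 sin F) ≈ 90.845.

90.845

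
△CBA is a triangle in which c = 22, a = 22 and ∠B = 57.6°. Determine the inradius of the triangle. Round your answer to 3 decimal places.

By the law of cosines, b² = a² + c² − 2·a·c·cos B = 449.32, so b ≈ 21.197.
Area = ½·a·c·sin B ≈ 204.33.
Semiperimeter s = (22+21.197+22)/2 = 32.599.
Inradius = area/s = 204.33/32.599 ≈ 6.268.

6.268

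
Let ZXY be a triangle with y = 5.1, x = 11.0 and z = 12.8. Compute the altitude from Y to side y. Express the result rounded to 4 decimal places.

h_Y ≈ 10.8755

Semiperimeter s = (12.8 + 11 + 5.1)/2 = 14.45.
Heron's formula: area = √(14.45·1.65·3.45·9.35) ≈ 27.733.
The altitude from Y has length 2·area/y ≈ 10.876.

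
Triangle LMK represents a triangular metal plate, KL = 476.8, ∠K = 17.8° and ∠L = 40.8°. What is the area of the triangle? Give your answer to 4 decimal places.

The third angle is ∠M = 180° − ∠K − ∠L = 121.40°.
Law of sines: MK = KL·sin L/sin M ≈ 365.01.
Law of sines: LM = KL·sin K/sin M ≈ 170.76.
Area = ½·KL·MK·sin K ≈ 26601.

area ≈ 26600.8013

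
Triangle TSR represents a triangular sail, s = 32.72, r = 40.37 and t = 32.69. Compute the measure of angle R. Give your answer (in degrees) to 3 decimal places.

∠R ≈ 76.222°

By the law of cosines, cos R = (t² + s² − r²) / (2·t·s) ≈ 0.23817, so ∠R ≈ 76.22°.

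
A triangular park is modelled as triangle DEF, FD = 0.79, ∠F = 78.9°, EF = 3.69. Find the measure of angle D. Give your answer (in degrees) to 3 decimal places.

By the law of cosines, DE² = EF² + FD² − 2·EF·FD·cos F = 13.118, so DE ≈ 3.6218.
Law of cosines again: cos D = (FD² + DE² − EF²)/(2·FD·DE) ≈ 0.02198, so ∠D ≈ 88.74°.

88.741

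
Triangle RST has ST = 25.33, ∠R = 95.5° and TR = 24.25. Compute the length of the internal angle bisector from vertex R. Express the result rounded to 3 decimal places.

Law of sines: sin S = TR·sin R/ST ≈ 0.95296.
Since ST ≥ TR, only the acute value applies: ∠S ≈ 72.36°.
Then ∠T = 180° − ∠R − ∠S ≈ 12.14°.
Law of sines gives RS = ST·sin T/sin R ≈ 5.3535.
The bisector from R has length 2·TR·RS·cos(∠R/2)/(TR+RS) ≈ 5.8972.

t_R ≈ 5.897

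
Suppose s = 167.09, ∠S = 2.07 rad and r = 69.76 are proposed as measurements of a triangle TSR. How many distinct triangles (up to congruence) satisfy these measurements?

1

r·sin S = 69.76·sin(2.07 rad) ≈ 61.25.
Since ∠S is not acute, a triangle exists only if s > r; here s > r, so there is exactly one triangle.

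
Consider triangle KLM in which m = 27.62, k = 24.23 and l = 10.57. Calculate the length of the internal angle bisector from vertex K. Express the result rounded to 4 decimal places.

By the law of cosines, cos K = (l² + m² − k²) / (2·l·m) ≈ 0.49238, so ∠K ≈ 60.50°.
The bisector from K has length 2·l·m·cos(∠K/2)/(l+m) ≈ 13.207.

t_K ≈ 13.2070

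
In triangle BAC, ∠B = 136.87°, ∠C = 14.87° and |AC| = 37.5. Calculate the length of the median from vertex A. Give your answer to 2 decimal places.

The third angle is ∠A = 180° − ∠C − ∠B = 28.26°.
Law of sines: |CB| = |AC|·sin A/sin B ≈ 25.971.
Law of sines: |BA| = |AC|·sin C/sin B ≈ 14.077.
Median from A: ½√(2·|BA|² + 2·|AC|² − |CB|²) ≈ 25.171.

m_A ≈ 25.17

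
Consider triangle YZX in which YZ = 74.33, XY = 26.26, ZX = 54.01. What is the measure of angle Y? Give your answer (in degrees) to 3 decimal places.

By the law of cosines, cos Y = (XY² + YZ² − ZX²) / (2·XY·YZ) ≈ 0.84468, so ∠Y ≈ 32.36°.

∠Y ≈ 32.363°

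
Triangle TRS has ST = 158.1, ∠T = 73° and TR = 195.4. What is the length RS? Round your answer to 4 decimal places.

By the law of cosines, RS² = ST² + TR² − 2·ST·TR·cos T = 45112, so RS ≈ 212.4.

212.3969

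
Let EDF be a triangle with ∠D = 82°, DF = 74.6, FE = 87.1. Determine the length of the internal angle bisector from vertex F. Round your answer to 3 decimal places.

Law of sines: sin E = DF·sin D/FE ≈ 0.84815.
Since FE ≥ DF, only the acute value applies: ∠E ≈ 58.01°.
Then ∠F = 180° − ∠D − ∠E ≈ 39.99°.
Law of sines gives ED = FE·sin F/sin D ≈ 56.524.
The bisector from F has length 2·DF·FE·cos(∠F/2)/(DF+FE) ≈ 75.523.

t_F ≈ 75.523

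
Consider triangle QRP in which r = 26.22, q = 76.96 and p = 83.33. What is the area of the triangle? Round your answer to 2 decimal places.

Semiperimeter s = (76.96 + 26.22 + 83.33)/2 = 93.255.
Heron's formula: area = √(93.255·16.295·67.035·9.925) ≈ 1005.5.

1005.49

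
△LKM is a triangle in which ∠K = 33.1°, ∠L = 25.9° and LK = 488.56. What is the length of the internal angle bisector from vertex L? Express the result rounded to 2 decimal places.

The third angle is ∠M = 180° − ∠L − ∠K = 121.00°.
Law of sines: KM = LK·sin L/sin M ≈ 248.96.
Law of sines: ML = LK·sin K/sin M ≈ 311.26.
The bisector from L has length 2·ML·LK·cos(∠L/2)/(ML+LK) ≈ 370.59.

370.59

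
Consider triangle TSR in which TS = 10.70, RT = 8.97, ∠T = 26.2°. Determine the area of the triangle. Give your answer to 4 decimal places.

Area = ½·RT·TS·sin T ≈ 21.188.

21.1876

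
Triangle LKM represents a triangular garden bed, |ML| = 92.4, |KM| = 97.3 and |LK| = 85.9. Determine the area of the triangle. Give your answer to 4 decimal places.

Semiperimeter s = (97.3 + 92.4 + 85.9)/2 = 137.8.
Heron's formula: area = √(137.8·40.5·45.4·51.9) ≈ 3626.3.

3626.3000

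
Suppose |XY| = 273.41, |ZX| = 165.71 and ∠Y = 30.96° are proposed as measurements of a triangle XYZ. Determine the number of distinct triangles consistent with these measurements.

2

|XY|·sin Y = 273.41·sin(30.96°) ≈ 140.7.
Since |XY| sin Y < |ZX| < |XY| (140.7 < 165.71 < 273.41), two triangles exist.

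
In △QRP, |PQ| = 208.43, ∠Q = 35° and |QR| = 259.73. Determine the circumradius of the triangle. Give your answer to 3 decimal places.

By the law of cosines, |RP|² = |PQ|² + |QR|² − 2·|PQ|·|QR|·cos Q = 22212, so |RP| ≈ 149.04.
Area = ½·|PQ|·|QR|·sin Q ≈ 15525.
Circumradius = |RP|/(2 sin Q) ≈ 129.92.

129.920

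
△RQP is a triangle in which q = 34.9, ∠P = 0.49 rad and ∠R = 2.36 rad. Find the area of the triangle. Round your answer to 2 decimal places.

The third angle is ∠Q = π − ∠P − ∠R = 0.292 rad.
Law of sines: r = q·sin R/sin Q ≈ 85.516.
Law of sines: p = q·sin P/sin Q ≈ 57.134.
Area = ½·q·r·sin P ≈ 702.29.

702.29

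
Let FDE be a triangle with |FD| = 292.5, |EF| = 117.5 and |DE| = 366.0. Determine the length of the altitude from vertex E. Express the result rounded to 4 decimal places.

Semiperimeter s = (366 + 117.5 + 292.5)/2 = 388.
Heron's formula: area = √(388·22·270.5·95.5) ≈ 14850.
The altitude from E has length 2·area/|FD| ≈ 101.54.

101.5352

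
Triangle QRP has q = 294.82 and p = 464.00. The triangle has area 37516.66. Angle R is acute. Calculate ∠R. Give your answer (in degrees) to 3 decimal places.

From area = ½·p·q·sin R, we get sin R = 2·area/(p·q) ≈ 0.54850.
Taking the acute solution, ∠R ≈ 33.26°.

∠R ≈ 33.264°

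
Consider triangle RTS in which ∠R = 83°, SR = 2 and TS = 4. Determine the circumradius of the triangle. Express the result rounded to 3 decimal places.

Law of sines: sin T = SR·sin R/TS ≈ 0.49627.
Since TS ≥ SR, only the acute value applies: ∠T ≈ 29.75°.
Then ∠S = 180° − ∠R − ∠T ≈ 67.25°.
Law of sines gives RT = TS·sin S/sin R ≈ 3.7164.
Circumradius = TS/(2 sin R) ≈ 2.015.

2.015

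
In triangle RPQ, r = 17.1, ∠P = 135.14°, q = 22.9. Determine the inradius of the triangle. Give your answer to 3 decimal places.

3.585

By the law of cosines, p² = q² + r² − 2·q·r·cos P = 1372, so p ≈ 37.04.
Area = ½·q·r·sin P ≈ 138.11.
Semiperimeter s = (17.1+37.04+22.9)/2 = 38.52.
Inradius = area/s = 138.11/38.52 ≈ 3.5854.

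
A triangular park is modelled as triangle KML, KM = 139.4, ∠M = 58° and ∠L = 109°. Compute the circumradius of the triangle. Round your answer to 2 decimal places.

The third angle is ∠K = 180° − ∠M − ∠L = 13.00°.
Law of sines: ML = KM·sin K/sin L ≈ 33.165.
Law of sines: LK = KM·sin M/sin L ≈ 125.03.
Circumradius = KM/(2 sin L) ≈ 73.716.

R ≈ 73.72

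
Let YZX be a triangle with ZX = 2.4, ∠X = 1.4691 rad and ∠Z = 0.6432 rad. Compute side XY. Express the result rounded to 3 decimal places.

1.680

The third angle is ∠Y = π − ∠Z − ∠X = 1.0293 rad.
Law of sines: XY = ZX·sin Z/sin Y ≈ 1.6797.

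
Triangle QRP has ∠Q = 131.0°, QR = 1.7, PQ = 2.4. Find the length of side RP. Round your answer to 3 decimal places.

3.742

By the law of cosines, RP² = PQ² + QR² − 2·PQ·QR·cos Q = 14.003, so RP ≈ 3.7421.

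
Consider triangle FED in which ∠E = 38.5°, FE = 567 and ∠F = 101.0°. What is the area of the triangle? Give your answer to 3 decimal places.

area ≈ 151247.376

The third angle is ∠D = 180° − ∠F − ∠E = 40.50°.
Law of sines: ED = FE·sin F/sin D ≈ 857.01.
Law of sines: DF = FE·sin E/sin D ≈ 543.49.
Area = ½·FE·ED·sin E ≈ 1.5125e+05.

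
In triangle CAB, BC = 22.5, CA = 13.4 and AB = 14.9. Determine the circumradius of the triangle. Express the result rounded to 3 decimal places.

R ≈ 11.658

By the law of cosines, cos C = (BC² + CA² − AB²) / (2·BC·CA) ≈ 0.76915, so ∠C ≈ 39.72°.
Circumradius = AB/(2 sin C) ≈ 11.658.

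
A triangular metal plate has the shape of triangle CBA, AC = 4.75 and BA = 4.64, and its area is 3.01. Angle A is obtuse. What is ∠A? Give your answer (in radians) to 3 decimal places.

From area = ½·BA·AC·sin A, we get sin A = 2·area/(BA·AC) ≈ 0.27314.
Taking the obtuse solution, ∠A ≈ 2.865 rad.

∠A ≈ 2.865 rad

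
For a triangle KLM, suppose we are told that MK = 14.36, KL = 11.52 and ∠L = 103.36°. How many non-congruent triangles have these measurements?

KL·sin L = 11.52·sin(103.36°) ≈ 11.21.
Since ∠L is not acute, a triangle exists only if MK > KL; here MK > KL, so there is exactly one triangle.

1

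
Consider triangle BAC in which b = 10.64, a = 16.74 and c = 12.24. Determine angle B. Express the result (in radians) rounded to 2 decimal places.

∠B ≈ 0.69 rad

By the law of cosines, cos B = (a² + c² − b²) / (2·a·c) ≈ 0.77316, so ∠B ≈ 0.6870 rad.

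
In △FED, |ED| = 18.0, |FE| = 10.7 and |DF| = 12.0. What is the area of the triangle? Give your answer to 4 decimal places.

Semiperimeter s = (18 + 12 + 10.7)/2 = 20.35.
Heron's formula: area = √(20.35·2.35·8.35·9.65) ≈ 62.076.

area ≈ 62.0759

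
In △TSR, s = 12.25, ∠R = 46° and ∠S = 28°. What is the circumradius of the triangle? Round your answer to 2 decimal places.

The third angle is ∠T = 180° − ∠S − ∠R = 106.00°.
Law of sines: t = s·sin T/sin S ≈ 25.082.
Law of sines: r = s·sin R/sin S ≈ 18.77.
Circumradius = s/(2 sin S) ≈ 13.047.

13.05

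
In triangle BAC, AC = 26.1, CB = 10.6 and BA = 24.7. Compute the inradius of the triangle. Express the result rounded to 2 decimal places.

r ≈ 4.25

Semiperimeter s = (26.1 + 10.6 + 24.7)/2 = 30.7.
Heron's formula: area = √(30.7·4.6·20.1·6) ≈ 130.5.
Inradius = area/s = 130.5/30.7 ≈ 4.2509.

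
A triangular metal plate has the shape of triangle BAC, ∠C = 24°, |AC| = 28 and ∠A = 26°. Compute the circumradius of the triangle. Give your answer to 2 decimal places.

18.28

The third angle is ∠B = 180° − ∠A − ∠C = 130.00°.
Law of sines: |CB| = |AC|·sin A/sin B ≈ 16.023.
Law of sines: |BA| = |AC|·sin C/sin B ≈ 14.867.
Circumradius = |AC|/(2 sin B) ≈ 18.276.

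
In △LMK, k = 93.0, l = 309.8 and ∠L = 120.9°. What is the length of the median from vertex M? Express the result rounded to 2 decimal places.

Law of sines: sin K = k·sin L/l ≈ 0.25759.
Since l ≥ k, only the acute value applies: ∠K ≈ 14.93°.
Then ∠M = 180° − ∠L − ∠K ≈ 44.17°.
Law of sines gives m = l·sin M/sin L ≈ 251.59.
Median from M: ½√(2·k² + 2·l² − m²) ≈ 191.02.

m_M ≈ 191.02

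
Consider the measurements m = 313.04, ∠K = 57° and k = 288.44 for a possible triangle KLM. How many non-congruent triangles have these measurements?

m·sin K = 313.04·sin(57°) ≈ 262.5.
Since m sin K < k < m (262.5 < 288.44 < 313.04), two triangles exist.

2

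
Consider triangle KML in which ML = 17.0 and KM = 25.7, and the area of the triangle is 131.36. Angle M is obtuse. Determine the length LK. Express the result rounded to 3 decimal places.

From area = ½·KM·ML·sin M, we get sin M = 2·area/(KM·ML) ≈ 0.60133.
Taking the obtuse solution, ∠M ≈ 143.03°.
Law of cosines then gives LK ≈ 40.591.

40.591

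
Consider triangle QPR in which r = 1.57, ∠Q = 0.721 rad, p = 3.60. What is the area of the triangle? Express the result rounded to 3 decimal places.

area ≈ 1.866

Area = ½·p·r·sin Q ≈ 1.8655.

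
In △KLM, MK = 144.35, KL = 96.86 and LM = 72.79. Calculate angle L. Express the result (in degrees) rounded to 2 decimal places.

∠L ≈ 115.89°

By the law of cosines, cos L = (KL² + LM² − MK²) / (2·KL·LM) ≈ -0.43662, so ∠L ≈ 115.89°.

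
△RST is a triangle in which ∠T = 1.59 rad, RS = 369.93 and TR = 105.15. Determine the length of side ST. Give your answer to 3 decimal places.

352.658

Law of sines: sin S = TR·sin T/RS ≈ 0.28419.
Since RS ≥ TR, only the acute value applies: ∠S ≈ 0.288 rad.
Then ∠R = π − ∠T − ∠S ≈ 1.263 rad.
Law of sines gives ST = RS·sin R/sin T ≈ 352.66.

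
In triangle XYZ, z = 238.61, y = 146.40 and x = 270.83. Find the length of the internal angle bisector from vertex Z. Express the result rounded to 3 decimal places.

By the law of cosines, cos Z = (x² + y² − z²) / (2·x·y) ≈ 0.47727, so ∠Z ≈ 61.49°.
The bisector from Z has length 2·x·y·cos(∠Z/2)/(x+y) ≈ 163.35.

t_Z ≈ 163.346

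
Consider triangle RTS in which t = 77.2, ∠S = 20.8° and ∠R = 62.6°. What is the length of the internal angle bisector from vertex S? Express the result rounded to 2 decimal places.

The third angle is ∠T = 180° − ∠S − ∠R = 96.60°.
Law of sines: r = t·sin R/sin T ≈ 68.997.
Law of sines: s = t·sin S/sin T ≈ 27.597.
The bisector from S has length 2·r·t·cos(∠S/2)/(r+t) ≈ 71.671.

t_S ≈ 71.67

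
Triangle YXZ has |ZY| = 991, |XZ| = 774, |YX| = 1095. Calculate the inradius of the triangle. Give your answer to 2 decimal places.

259.74

Semiperimeter s = (774 + 991 + 1095)/2 = 1430.
Heron's formula: area = √(1430·656·439·335) ≈ 3.7143e+05.
Inradius = area/s = 3.7143e+05/1430 ≈ 259.74.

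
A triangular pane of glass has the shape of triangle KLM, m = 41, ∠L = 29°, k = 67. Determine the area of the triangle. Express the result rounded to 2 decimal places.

665.89

Area = ½·m·k·sin L ≈ 665.89.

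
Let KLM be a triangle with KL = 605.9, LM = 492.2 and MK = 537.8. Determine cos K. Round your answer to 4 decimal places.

By the law of cosines, cos K = (MK² + KL² − LM²) / (2·MK·KL) ≈ 0.63538, so ∠K ≈ 50.55°.

0.6354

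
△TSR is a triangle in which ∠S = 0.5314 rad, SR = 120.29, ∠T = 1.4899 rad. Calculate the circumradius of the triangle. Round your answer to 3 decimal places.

60.342

The third angle is ∠R = π − ∠T − ∠S = 1.1203 rad.
Law of sines: RT = SR·sin S/sin T ≈ 61.156.
Law of sines: TS = SR·sin R/sin T ≈ 108.64.
Circumradius = SR/(2 sin T) ≈ 60.342.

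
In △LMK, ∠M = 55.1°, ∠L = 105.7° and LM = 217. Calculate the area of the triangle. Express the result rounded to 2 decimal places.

56526.38

The third angle is ∠K = 180° − ∠L − ∠M = 19.20°.
Law of sines: MK = LM·sin L/sin K ≈ 635.22.
Law of sines: KL = LM·sin M/sin K ≈ 541.17.
Area = ½·LM·MK·sin M ≈ 56526.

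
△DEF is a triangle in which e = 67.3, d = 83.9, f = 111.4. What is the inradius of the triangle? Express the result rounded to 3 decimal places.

21.442

Semiperimeter s = (83.9 + 67.3 + 111.4)/2 = 131.3.
Heron's formula: area = √(131.3·47.4·64·19.9) ≈ 2815.4.
Inradius = area/s = 2815.4/131.3 ≈ 21.442.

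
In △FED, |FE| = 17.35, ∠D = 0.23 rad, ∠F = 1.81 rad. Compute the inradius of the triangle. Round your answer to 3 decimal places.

7.189

The third angle is ∠E = π − ∠D − ∠F = 1.102 rad.
Law of sines: |ED| = |FE|·sin F/sin D ≈ 73.937.
Law of sines: |DF| = |FE|·sin E/sin D ≈ 67.879.
Area = ½·|FE|·|ED|·sin E ≈ 572.09.
Semiperimeter s = (73.937+67.879+17.35)/2 = 79.583.
Inradius = area/s = 572.09/79.583 ≈ 7.1885.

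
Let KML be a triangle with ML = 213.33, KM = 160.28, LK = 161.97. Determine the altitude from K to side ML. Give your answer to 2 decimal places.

Semiperimeter s = (213.33 + 161.97 + 160.28)/2 = 267.79.
Heron's formula: area = √(267.79·54.46·105.82·107.51) ≈ 12881.
The altitude from K has length 2·area/ML ≈ 120.76.

120.76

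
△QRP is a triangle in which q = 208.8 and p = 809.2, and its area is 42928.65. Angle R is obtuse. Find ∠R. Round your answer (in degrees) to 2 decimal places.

From area = ½·p·q·sin R, we get sin R = 2·area/(p·q) ≈ 0.50815.
Taking the obtuse solution, ∠R ≈ 149.46°.

149.46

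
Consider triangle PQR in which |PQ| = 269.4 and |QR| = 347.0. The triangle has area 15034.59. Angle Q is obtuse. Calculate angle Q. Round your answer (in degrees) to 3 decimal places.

161.237

From area = ½·|PQ|·|QR|·sin Q, we get sin Q = 2·area/(|PQ|·|QR|) ≈ 0.32166.
Taking the obtuse solution, ∠Q ≈ 161.24°.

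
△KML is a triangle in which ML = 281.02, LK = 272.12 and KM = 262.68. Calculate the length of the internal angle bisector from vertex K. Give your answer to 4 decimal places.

By the law of cosines, cos K = (LK² + KM² − ML²) / (2·LK·KM) ≈ 0.44822, so ∠K ≈ 63.37°.
The bisector from K has length 2·LK·KM·cos(∠K/2)/(LK+KM) ≈ 227.47.

t_K ≈ 227.4721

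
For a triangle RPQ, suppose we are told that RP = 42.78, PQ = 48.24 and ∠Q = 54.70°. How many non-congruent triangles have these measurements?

PQ·sin Q = 48.24·sin(54.70°) ≈ 39.37.
Since PQ sin Q < RP < PQ (39.37 < 42.78 < 48.24), two triangles exist.

2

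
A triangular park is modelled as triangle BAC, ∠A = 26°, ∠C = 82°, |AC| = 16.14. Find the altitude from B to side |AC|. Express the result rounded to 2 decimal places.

7.37

The third angle is ∠B = 180° − ∠A − ∠C = 72.00°.
Law of sines: |CB| = |AC|·sin A/sin B ≈ 7.4394.
Law of sines: |BA| = |AC|·sin C/sin B ≈ 16.805.
Area = ½·|AC|·|CB|·sin C ≈ 59.452.
The altitude from B has length 2·area/|AC| ≈ 7.367.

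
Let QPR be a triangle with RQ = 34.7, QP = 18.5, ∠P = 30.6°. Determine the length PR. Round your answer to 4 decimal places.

Law of sines: sin R = QP·sin P/RQ ≈ 0.27139.
Since RQ ≥ QP, only the acute value applies: ∠R ≈ 15.75°.
Then ∠Q = 180° − ∠P − ∠R ≈ 133.65°.
Law of sines gives PR = RQ·sin Q/sin P ≈ 49.321.

49.3214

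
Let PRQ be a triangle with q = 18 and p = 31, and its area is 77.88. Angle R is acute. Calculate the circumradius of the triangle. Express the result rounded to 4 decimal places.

From area = ½·q·p·sin R, we get sin R = 2·area/(q·p) ≈ 0.27914.
Taking the acute solution, ∠R ≈ 16.21°.
Law of cosines then gives r ≈ 14.607.
Circumradius = r/(2 sin R) ≈ 26.164.

26.1641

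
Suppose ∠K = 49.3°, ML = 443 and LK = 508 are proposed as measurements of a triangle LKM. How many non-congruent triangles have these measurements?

2

LK·sin K = 508·sin(49.3°) ≈ 385.1.
Since LK sin K < ML < LK (385.1 < 443 < 508), two triangles exist.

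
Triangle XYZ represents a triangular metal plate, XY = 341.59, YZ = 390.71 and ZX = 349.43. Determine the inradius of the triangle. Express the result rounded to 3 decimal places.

Semiperimeter s = (390.71 + 349.43 + 341.59)/2 = 540.87.
Heron's formula: area = √(540.87·150.16·191.44·199.28) ≈ 55661.
Inradius = area/s = 55661/540.87 ≈ 102.91.

102.911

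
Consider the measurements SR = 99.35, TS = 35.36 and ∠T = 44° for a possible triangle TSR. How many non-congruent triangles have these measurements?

TS·sin T = 35.36·sin(44°) ≈ 24.56.
Since SR ≥ TS, exactly one triangle exists.

1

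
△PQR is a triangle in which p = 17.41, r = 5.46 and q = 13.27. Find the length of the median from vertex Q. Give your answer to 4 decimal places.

Median from Q: ½√(2·r² + 2·p² − q²) ≈ 11.065.

11.0651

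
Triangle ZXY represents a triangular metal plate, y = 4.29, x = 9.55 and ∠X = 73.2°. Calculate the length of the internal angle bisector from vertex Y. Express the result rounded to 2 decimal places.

Law of sines: sin Y = y·sin X/x ≈ 0.43004.
Since x ≥ y, only the acute value applies: ∠Y ≈ 25.47°.
Then ∠Z = 180° − ∠X − ∠Y ≈ 81.33°.
Law of sines gives z = x·sin Z/sin X ≈ 9.8618.
The bisector from Y has length 2·z·x·cos(∠Y/2)/(z+x) ≈ 9.4647.

9.46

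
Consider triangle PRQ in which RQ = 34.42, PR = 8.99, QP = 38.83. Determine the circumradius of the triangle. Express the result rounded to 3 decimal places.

By the law of cosines, cos P = (QP² + PR² − RQ²) / (2·QP·PR) ≈ 0.57845, so ∠P ≈ 0.9540 rad.
Circumradius = RQ/(2 sin P) ≈ 21.098.

21.098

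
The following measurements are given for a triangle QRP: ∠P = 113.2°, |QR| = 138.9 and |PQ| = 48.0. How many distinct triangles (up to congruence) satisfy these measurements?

|PQ|·sin P = 48.0·sin(113.2°) ≈ 44.12.
Since ∠P is not acute, a triangle exists only if |QR| > |PQ|; here |QR| > |PQ|, so there is exactly one triangle.

1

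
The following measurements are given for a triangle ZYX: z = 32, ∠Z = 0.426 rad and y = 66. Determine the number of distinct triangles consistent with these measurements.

2

y·sin Z = 66·sin(0.426 rad) ≈ 27.27.
Since y sin Z < z < y (27.27 < 32 < 66), two triangles exist.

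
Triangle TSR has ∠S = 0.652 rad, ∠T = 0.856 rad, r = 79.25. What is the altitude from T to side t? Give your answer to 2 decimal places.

h_T ≈ 48.09

The third angle is ∠R = π − ∠T − ∠S = 1.634 rad.
Law of sines: t = r·sin T/sin R ≈ 59.97.
Law of sines: s = r·sin S/sin R ≈ 48.182.
Area = ½·r·t·sin S ≈ 1441.9.
The altitude from T has length 2·area/t ≈ 48.087.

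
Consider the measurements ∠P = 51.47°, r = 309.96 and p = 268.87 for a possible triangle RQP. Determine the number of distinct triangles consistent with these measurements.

r·sin P = 309.96·sin(51.47°) ≈ 242.5.
Since r sin P < p < r (242.5 < 268.87 < 309.96), two triangles exist.

2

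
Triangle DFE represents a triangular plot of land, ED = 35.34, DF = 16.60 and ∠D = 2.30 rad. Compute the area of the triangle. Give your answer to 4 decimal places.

218.7317

Area = ½·ED·DF·sin D ≈ 218.73.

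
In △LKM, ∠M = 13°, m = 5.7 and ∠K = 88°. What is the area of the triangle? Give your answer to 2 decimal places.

70.85

The third angle is ∠L = 180° − ∠K − ∠M = 79.00°.
Law of sines: l = m·sin L/sin M ≈ 24.873.
Law of sines: k = m·sin K/sin M ≈ 25.323.
Area = ½·m·l·sin K ≈ 70.846.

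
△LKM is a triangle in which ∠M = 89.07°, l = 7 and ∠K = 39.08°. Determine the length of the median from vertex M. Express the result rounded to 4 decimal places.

The third angle is ∠L = 180° − ∠K − ∠M = 51.85°.
Law of sines: k = l·sin K/sin L ≈ 5.6115.
Law of sines: m = l·sin M/sin L ≈ 8.9002.
Median from M: ½√(2·l² + 2·k² − m²) ≈ 4.5212.

m_M ≈ 4.5212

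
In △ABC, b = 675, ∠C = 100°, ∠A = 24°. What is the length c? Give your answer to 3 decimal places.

801.828

The third angle is ∠B = 180° − ∠C − ∠A = 56.00°.
Law of sines: c = b·sin C/sin B ≈ 801.83.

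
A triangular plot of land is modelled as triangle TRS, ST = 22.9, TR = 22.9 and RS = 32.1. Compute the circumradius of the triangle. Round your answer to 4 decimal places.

16.0525

By the law of cosines, cos T = (ST² + TR² − RS²) / (2·ST·TR) ≈ 0.01755, so ∠T ≈ 88.99°.
Circumradius = RS/(2 sin T) ≈ 16.052.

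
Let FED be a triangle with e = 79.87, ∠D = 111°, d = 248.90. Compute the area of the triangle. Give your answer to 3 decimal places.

7786.293

Law of sines: sin E = e·sin D/d ≈ 0.29958.
Since d ≥ e, only the acute value applies: ∠E ≈ 17.43°.
Then ∠F = 180° − ∠D − ∠E ≈ 51.57°.
Law of sines gives f = d·sin F/sin D ≈ 208.85.
Area = ½·d·e·sin F ≈ 7786.3.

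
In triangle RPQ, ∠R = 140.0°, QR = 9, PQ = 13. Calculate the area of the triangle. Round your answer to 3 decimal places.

area ≈ 13.732

Law of sines: sin P = QR·sin R/PQ ≈ 0.44501.
Since PQ ≥ QR, only the acute value applies: ∠P ≈ 26.42°.
Then ∠Q = 180° − ∠R − ∠P ≈ 13.58°.
Law of sines gives RP = PQ·sin Q/sin R ≈ 4.7475.
Area = ½·PQ·QR·sin Q ≈ 13.732.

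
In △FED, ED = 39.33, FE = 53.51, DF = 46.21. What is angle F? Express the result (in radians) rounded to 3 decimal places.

By the law of cosines, cos F = (DF² + FE² − ED²) / (2·DF·FE) ≈ 0.69799, so ∠F ≈ 0.798 rad.

0.798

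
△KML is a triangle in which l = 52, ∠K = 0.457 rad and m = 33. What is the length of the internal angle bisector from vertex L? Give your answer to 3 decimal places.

t_L ≈ 14.588

By the law of cosines, k² = m² + l² − 2·m·l·cos K = 713.19, so k ≈ 26.706.
Law of cosines again: cos L = (k² + m² − l²)/(2·k·m) ≈ -0.51164, so ∠L ≈ 2.108 rad.
The bisector from L has length 2·k·m·cos(∠L/2)/(k+m) ≈ 14.588.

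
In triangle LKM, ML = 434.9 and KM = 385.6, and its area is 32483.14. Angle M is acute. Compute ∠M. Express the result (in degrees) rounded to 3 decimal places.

∠M ≈ 22.793°

From area = ½·KM·ML·sin M, we get sin M = 2·area/(KM·ML) ≈ 0.38740.
Taking the acute solution, ∠M ≈ 22.79°.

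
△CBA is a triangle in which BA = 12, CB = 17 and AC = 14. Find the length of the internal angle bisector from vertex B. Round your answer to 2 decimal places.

t_B ≈ 12.51

By the law of cosines, cos B = (CB² + BA² − AC²) / (2·CB·BA) ≈ 0.58088, so ∠B ≈ 54.49°.
The bisector from B has length 2·CB·BA·cos(∠B/2)/(CB+BA) ≈ 12.508.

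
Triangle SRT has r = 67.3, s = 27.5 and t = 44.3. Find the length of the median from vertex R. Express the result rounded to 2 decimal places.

m_R ≈ 15.07

Median from R: ½√(2·t² + 2·s² − r²) ≈ 15.068.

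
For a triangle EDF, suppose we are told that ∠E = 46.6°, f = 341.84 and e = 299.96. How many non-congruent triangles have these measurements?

2

f·sin E = 341.84·sin(46.6°) ≈ 248.4.
Since f sin E < e < f (248.4 < 299.96 < 341.84), two triangles exist.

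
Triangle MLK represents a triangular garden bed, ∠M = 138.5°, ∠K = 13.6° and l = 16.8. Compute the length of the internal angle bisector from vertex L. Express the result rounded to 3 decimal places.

The third angle is ∠L = 180° − ∠K − ∠M = 27.90°.
Law of sines: m = l·sin M/sin L ≈ 23.79.
Law of sines: k = l·sin K/sin L ≈ 8.4423.
The bisector from L has length 2·k·m·cos(∠L/2)/(k+m) ≈ 12.095.

t_L ≈ 12.095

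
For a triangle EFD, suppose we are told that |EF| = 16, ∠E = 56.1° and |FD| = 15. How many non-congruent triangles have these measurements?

2

|EF|·sin E = 16·sin(56.1°) ≈ 13.28.
Since |EF| sin E < |FD| < |EF| (13.28 < 15 < 16), two triangles exist.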